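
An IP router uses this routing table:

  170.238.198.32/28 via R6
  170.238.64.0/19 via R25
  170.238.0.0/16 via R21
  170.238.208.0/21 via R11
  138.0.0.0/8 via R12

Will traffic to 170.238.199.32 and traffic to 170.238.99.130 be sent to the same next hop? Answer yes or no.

170.238.199.32: longest match 170.238.0.0/16 -> R21
170.238.99.130: longest match 170.238.0.0/16 -> R21

yes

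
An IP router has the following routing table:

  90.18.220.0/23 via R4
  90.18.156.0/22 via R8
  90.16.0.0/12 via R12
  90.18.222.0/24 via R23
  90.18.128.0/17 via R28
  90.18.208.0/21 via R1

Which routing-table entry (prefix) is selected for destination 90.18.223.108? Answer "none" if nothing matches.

90.18.128.0/17

Entries matching 90.18.223.108:
  90.16.0.0/12 (90.16.0.0 - 90.31.255.255)
  90.18.128.0/17 (90.18.128.0 - 90.18.255.255)
Most specific is 90.18.128.0/17.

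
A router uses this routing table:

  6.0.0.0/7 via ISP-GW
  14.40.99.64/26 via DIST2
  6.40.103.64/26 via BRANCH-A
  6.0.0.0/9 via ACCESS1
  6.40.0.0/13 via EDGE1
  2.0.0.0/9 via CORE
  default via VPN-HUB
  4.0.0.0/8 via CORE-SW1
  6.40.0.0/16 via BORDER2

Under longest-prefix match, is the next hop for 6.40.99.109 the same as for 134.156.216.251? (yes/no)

6.40.99.109: longest match 6.40.0.0/16 -> BORDER2
134.156.216.251: longest match 0.0.0.0/0 -> VPN-HUB

no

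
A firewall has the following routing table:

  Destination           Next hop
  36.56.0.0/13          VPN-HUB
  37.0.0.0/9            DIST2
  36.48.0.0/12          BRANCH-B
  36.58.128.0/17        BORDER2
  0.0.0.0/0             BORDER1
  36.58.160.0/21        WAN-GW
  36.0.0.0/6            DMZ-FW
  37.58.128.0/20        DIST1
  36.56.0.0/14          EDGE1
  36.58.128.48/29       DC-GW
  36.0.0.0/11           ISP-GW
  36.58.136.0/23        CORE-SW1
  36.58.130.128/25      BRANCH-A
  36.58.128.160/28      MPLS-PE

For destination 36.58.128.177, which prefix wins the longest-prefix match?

36.58.128.0/17

Entries matching 36.58.128.177:
  0.0.0.0/0 (default, matches everything)
  36.0.0.0/6 (36.0.0.0 - 39.255.255.255)
  36.48.0.0/12 (36.48.0.0 - 36.63.255.255)
  36.56.0.0/13 (36.56.0.0 - 36.63.255.255)
  36.56.0.0/14 (36.56.0.0 - 36.59.255.255)
  36.58.128.0/17 (36.58.128.0 - 36.58.255.255)
Most specific is 36.58.128.0/17.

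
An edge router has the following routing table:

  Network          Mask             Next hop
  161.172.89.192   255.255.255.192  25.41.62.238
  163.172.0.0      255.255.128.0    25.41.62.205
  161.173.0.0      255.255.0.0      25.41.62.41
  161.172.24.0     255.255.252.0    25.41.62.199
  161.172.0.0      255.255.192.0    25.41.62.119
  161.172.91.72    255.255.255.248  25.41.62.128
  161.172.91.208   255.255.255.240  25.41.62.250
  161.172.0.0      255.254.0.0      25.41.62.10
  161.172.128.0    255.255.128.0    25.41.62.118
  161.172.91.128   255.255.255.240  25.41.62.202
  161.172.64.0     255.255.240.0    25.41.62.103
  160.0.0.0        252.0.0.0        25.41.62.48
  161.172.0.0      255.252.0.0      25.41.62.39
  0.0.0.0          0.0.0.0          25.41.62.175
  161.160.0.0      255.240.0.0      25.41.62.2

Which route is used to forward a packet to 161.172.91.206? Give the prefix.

Entries matching 161.172.91.206:
  0.0.0.0/0 (default, matches everything)
  160.0.0.0/6 (160.0.0.0 - 163.255.255.255)
  161.160.0.0/12 (161.160.0.0 - 161.175.255.255)
  161.172.0.0/14 (161.172.0.0 - 161.175.255.255)
  161.172.0.0/15 (161.172.0.0 - 161.173.255.255)
Most specific is 161.172.0.0/15.

161.172.0.0/15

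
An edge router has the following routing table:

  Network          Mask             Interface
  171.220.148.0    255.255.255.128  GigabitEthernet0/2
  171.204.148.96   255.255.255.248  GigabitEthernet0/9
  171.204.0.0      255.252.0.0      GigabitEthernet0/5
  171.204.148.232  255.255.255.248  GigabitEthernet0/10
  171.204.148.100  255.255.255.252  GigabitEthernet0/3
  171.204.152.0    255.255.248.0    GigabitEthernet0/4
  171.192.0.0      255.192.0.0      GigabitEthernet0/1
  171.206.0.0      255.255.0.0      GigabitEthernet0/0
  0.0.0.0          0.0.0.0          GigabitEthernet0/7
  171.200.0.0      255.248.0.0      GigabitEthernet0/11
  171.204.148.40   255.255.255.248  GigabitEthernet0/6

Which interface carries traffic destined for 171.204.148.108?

Routes whose prefix contains 171.204.148.108:
  0.0.0.0/0 (default, matches everything) -> GigabitEthernet0/7
  171.192.0.0/10 (171.192.0.0 - 171.255.255.255) -> GigabitEthernet0/1
  171.200.0.0/13 (171.200.0.0 - 171.207.255.255) -> GigabitEthernet0/11
  171.204.0.0/14 (171.204.0.0 - 171.207.255.255) -> GigabitEthernet0/5
More-specific entries that do NOT match:
  171.204.148.100/30 (171.204.148.100 - 171.204.148.103) does not contain 171.204.148.108
  171.204.148.96/29 (171.204.148.96 - 171.204.148.103) does not contain 171.204.148.108
  171.204.148.232/29 (171.204.148.232 - 171.204.148.239) does not contain 171.204.148.108
  171.204.148.40/29 (171.204.148.40 - 171.204.148.47) does not contain 171.204.148.108
  171.220.148.0/25 (171.220.148.0 - 171.220.148.127) does not contain 171.204.148.108
  171.204.152.0/21 (171.204.152.0 - 171.204.159.255) does not contain 171.204.148.108
  171.206.0.0/16 (171.206.0.0 - 171.206.255.255) does not contain 171.204.148.108
Longest matching prefix is /14 -> interface GigabitEthernet0/5.

GigabitEthernet0/5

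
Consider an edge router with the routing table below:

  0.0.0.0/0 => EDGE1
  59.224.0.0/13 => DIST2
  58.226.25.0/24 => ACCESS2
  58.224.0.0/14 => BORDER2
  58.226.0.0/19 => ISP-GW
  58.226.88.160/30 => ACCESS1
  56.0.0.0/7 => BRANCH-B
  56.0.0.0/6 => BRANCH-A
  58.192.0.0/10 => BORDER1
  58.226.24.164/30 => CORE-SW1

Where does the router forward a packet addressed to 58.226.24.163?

ISP-GW

Routes whose prefix contains 58.226.24.163:
  0.0.0.0/0 (default, matches everything) -> EDGE1
  56.0.0.0/6 (56.0.0.0 - 59.255.255.255) -> BRANCH-A
  58.192.0.0/10 (58.192.0.0 - 58.255.255.255) -> BORDER1
  58.224.0.0/14 (58.224.0.0 - 58.227.255.255) -> BORDER2
  58.226.0.0/19 (58.226.0.0 - 58.226.31.255) -> ISP-GW
More-specific entries that do NOT match:
  58.226.88.160/30 (58.226.88.160 - 58.226.88.163) does not contain 58.226.24.163
  58.226.24.164/30 (58.226.24.164 - 58.226.24.167) does not contain 58.226.24.163
  58.226.25.0/24 (58.226.25.0 - 58.226.25.255) does not contain 58.226.24.163
Longest matching prefix is /19 -> next hop ISP-GW.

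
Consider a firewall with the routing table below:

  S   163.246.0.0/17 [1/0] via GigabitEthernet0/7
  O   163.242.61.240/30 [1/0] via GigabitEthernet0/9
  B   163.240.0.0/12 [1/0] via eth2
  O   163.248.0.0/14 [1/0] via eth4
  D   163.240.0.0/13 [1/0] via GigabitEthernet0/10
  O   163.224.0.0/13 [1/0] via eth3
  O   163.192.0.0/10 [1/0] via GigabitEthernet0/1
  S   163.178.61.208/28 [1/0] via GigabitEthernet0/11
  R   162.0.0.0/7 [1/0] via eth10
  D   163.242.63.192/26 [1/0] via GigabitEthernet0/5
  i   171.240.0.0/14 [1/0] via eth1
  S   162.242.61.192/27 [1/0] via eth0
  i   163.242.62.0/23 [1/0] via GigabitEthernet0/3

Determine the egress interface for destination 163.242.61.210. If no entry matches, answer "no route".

GigabitEthernet0/10

Routes whose prefix contains 163.242.61.210:
  162.0.0.0/7 (162.0.0.0 - 163.255.255.255) -> eth10
  163.192.0.0/10 (163.192.0.0 - 163.255.255.255) -> GigabitEthernet0/1
  163.240.0.0/12 (163.240.0.0 - 163.255.255.255) -> eth2
  163.240.0.0/13 (163.240.0.0 - 163.247.255.255) -> GigabitEthernet0/10
More-specific entries that do NOT match:
  163.242.61.240/30 (163.242.61.240 - 163.242.61.243) does not contain 163.242.61.210
  163.178.61.208/28 (163.178.61.208 - 163.178.61.223) does not contain 163.242.61.210
  162.242.61.192/27 (162.242.61.192 - 162.242.61.223) does not contain 163.242.61.210
  163.242.63.192/26 (163.242.63.192 - 163.242.63.255) does not contain 163.242.61.210
  163.242.62.0/23 (163.242.62.0 - 163.242.63.255) does not contain 163.242.61.210
  163.246.0.0/17 (163.246.0.0 - 163.246.127.255) does not contain 163.242.61.210
  163.248.0.0/14 (163.248.0.0 - 163.251.255.255) does not contain 163.242.61.210
  171.240.0.0/14 (171.240.0.0 - 171.243.255.255) does not contain 163.242.61.210
Longest matching prefix is /13 -> interface GigabitEthernet0/10.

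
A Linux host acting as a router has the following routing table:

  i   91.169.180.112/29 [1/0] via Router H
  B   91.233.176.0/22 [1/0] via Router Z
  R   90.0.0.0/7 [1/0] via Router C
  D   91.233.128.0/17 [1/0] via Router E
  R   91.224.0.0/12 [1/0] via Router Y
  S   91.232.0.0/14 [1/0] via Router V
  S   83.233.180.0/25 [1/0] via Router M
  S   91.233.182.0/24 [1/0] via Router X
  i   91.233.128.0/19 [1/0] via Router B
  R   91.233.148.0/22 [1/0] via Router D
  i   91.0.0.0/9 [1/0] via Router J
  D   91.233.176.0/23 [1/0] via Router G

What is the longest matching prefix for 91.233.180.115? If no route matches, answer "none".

Entries matching 91.233.180.115:
  90.0.0.0/7 (90.0.0.0 - 91.255.255.255)
  91.224.0.0/12 (91.224.0.0 - 91.239.255.255)
  91.232.0.0/14 (91.232.0.0 - 91.235.255.255)
  91.233.128.0/17 (91.233.128.0 - 91.233.255.255)
Most specific is 91.233.128.0/17.

91.233.128.0/17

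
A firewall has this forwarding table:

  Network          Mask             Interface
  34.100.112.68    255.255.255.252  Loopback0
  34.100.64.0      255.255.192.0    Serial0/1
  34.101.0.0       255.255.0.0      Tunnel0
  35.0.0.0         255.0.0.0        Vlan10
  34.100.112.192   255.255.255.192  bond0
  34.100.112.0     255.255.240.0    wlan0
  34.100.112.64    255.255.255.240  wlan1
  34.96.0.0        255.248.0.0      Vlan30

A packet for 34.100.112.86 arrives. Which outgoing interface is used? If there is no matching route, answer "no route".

Routes whose prefix contains 34.100.112.86:
  34.96.0.0/13 (34.96.0.0 - 34.103.255.255) -> Vlan30
  34.100.64.0/18 (34.100.64.0 - 34.100.127.255) -> Serial0/1
  34.100.112.0/20 (34.100.112.0 - 34.100.127.255) -> wlan0
More-specific entries that do NOT match:
  34.100.112.68/30 (34.100.112.68 - 34.100.112.71) does not contain 34.100.112.86
  34.100.112.64/28 (34.100.112.64 - 34.100.112.79) does not contain 34.100.112.86
  34.100.112.192/26 (34.100.112.192 - 34.100.112.255) does not contain 34.100.112.86
Longest matching prefix is /20 -> interface wlan0.

wlan0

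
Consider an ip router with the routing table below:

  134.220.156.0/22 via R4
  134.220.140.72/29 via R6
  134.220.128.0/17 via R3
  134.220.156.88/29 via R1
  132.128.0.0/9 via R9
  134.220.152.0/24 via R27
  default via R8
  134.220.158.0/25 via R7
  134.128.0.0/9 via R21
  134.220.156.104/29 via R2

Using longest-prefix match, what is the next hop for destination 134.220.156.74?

Routes whose prefix contains 134.220.156.74:
  0.0.0.0/0 (default, matches everything) -> R8
  134.128.0.0/9 (134.128.0.0 - 134.255.255.255) -> R21
  134.220.128.0/17 (134.220.128.0 - 134.220.255.255) -> R3
  134.220.156.0/22 (134.220.156.0 - 134.220.159.255) -> R4
More-specific entries that do NOT match:
  134.220.140.72/29 (134.220.140.72 - 134.220.140.79) does not contain 134.220.156.74
  134.220.156.88/29 (134.220.156.88 - 134.220.156.95) does not contain 134.220.156.74
  134.220.156.104/29 (134.220.156.104 - 134.220.156.111) does not contain 134.220.156.74
  134.220.158.0/25 (134.220.158.0 - 134.220.158.127) does not contain 134.220.156.74
  134.220.152.0/24 (134.220.152.0 - 134.220.152.255) does not contain 134.220.156.74
Longest matching prefix is /22 -> next hop R4.

R4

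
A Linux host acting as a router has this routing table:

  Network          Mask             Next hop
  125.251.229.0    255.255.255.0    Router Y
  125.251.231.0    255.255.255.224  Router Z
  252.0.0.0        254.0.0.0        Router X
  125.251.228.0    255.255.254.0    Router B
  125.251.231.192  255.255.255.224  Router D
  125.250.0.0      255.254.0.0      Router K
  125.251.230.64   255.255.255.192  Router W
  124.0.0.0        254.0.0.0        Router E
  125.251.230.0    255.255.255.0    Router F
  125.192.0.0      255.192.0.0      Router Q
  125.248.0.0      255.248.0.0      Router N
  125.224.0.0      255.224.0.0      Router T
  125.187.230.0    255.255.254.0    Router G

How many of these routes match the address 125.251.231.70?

Prefixes containing 125.251.231.70:
  124.0.0.0/7 (124.0.0.0 - 125.255.255.255)
  125.192.0.0/10 (125.192.0.0 - 125.255.255.255)
  125.224.0.0/11 (125.224.0.0 - 125.255.255.255)
  125.248.0.0/13 (125.248.0.0 - 125.255.255.255)
  125.250.0.0/15 (125.250.0.0 - 125.251.255.255)
Total matching entries: 5.

5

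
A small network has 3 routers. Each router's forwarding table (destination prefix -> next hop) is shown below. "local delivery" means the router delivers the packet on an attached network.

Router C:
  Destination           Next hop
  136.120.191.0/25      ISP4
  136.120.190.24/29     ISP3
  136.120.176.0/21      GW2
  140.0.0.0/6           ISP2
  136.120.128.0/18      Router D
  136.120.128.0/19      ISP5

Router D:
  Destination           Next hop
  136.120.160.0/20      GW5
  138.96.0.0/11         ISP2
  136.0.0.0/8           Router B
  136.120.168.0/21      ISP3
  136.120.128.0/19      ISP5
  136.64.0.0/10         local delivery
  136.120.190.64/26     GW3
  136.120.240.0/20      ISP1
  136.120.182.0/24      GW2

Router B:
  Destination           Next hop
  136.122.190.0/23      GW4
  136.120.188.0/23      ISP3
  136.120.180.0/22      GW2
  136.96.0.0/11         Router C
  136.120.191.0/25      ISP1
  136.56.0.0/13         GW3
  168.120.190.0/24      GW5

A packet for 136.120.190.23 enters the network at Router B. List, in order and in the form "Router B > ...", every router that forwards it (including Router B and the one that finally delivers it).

At Router B: longest match for 136.120.190.23 is 136.96.0.0/11 -> Router C
At Router C: longest match for 136.120.190.23 is 136.120.128.0/18 -> Router D
At Router D: longest match for 136.120.190.23 is 136.64.0.0/10 -> local delivery

Router B > Router C > Router D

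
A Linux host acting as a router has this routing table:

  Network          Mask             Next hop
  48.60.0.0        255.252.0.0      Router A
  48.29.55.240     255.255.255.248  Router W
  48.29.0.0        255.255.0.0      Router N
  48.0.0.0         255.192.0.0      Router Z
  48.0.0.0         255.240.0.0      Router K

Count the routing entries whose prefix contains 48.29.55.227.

Prefixes containing 48.29.55.227:
  48.0.0.0/10 (48.0.0.0 - 48.63.255.255)
  48.29.0.0/16 (48.29.0.0 - 48.29.255.255)
Total matching entries: 2.

2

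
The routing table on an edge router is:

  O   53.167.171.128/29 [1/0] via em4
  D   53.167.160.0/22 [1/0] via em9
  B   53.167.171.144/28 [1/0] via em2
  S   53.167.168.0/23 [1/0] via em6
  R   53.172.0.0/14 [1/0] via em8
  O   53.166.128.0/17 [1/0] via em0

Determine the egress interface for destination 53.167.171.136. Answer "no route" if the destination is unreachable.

no route

No entry's prefix contains 53.167.171.136; there is no default route.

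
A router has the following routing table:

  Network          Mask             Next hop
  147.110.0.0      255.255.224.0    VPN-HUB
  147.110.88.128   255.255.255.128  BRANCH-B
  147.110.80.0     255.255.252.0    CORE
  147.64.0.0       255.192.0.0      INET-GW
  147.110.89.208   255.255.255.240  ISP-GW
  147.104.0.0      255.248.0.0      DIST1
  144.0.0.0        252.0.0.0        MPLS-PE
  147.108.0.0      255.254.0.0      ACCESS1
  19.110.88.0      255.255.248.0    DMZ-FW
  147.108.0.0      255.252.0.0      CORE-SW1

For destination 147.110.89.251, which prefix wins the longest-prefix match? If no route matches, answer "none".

Entries matching 147.110.89.251:
  144.0.0.0/6 (144.0.0.0 - 147.255.255.255)
  147.64.0.0/10 (147.64.0.0 - 147.127.255.255)
  147.104.0.0/13 (147.104.0.0 - 147.111.255.255)
  147.108.0.0/14 (147.108.0.0 - 147.111.255.255)
Most specific is 147.108.0.0/14.

147.108.0.0/14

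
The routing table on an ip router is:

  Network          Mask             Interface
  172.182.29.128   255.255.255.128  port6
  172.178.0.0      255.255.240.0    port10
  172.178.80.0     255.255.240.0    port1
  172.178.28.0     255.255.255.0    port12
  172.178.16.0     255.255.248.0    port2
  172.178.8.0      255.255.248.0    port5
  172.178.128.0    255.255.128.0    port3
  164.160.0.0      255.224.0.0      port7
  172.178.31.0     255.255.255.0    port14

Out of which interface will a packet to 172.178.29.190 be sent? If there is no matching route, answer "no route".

No entry's prefix contains 172.178.29.190; there is no default route.

no route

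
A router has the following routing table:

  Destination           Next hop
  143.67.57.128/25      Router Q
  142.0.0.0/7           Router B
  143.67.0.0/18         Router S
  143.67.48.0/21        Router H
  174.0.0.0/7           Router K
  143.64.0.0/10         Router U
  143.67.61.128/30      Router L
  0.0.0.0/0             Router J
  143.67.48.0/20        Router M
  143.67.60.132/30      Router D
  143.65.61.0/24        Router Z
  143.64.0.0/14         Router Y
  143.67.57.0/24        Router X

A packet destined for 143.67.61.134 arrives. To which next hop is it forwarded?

Router M

Routes whose prefix contains 143.67.61.134:
  0.0.0.0/0 (default, matches everything) -> Router J
  142.0.0.0/7 (142.0.0.0 - 143.255.255.255) -> Router B
  143.64.0.0/10 (143.64.0.0 - 143.127.255.255) -> Router U
  143.64.0.0/14 (143.64.0.0 - 143.67.255.255) -> Router Y
  143.67.0.0/18 (143.67.0.0 - 143.67.63.255) -> Router S
  143.67.48.0/20 (143.67.48.0 - 143.67.63.255) -> Router M
More-specific entries that do NOT match:
  143.67.61.128/30 (143.67.61.128 - 143.67.61.131) does not contain 143.67.61.134
  143.67.60.132/30 (143.67.60.132 - 143.67.60.135) does not contain 143.67.61.134
  143.67.57.128/25 (143.67.57.128 - 143.67.57.255) does not contain 143.67.61.134
  143.65.61.0/24 (143.65.61.0 - 143.65.61.255) does not contain 143.67.61.134
  143.67.57.0/24 (143.67.57.0 - 143.67.57.255) does not contain 143.67.61.134
  143.67.48.0/21 (143.67.48.0 - 143.67.55.255) does not contain 143.67.61.134
Longest matching prefix is /20 -> next hop Router M.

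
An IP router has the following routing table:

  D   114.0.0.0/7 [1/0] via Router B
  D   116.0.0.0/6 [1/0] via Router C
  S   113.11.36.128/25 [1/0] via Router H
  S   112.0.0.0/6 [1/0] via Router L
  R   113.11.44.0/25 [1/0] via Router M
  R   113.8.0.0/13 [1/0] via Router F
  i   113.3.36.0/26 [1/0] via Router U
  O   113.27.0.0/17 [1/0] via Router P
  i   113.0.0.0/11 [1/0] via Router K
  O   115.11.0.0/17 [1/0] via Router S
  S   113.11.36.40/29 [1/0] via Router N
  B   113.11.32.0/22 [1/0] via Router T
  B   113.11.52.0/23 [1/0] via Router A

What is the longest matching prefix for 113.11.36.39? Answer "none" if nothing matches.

113.8.0.0/13

Entries matching 113.11.36.39:
  112.0.0.0/6 (112.0.0.0 - 115.255.255.255)
  113.0.0.0/11 (113.0.0.0 - 113.31.255.255)
  113.8.0.0/13 (113.8.0.0 - 113.15.255.255)
Most specific is 113.8.0.0/13.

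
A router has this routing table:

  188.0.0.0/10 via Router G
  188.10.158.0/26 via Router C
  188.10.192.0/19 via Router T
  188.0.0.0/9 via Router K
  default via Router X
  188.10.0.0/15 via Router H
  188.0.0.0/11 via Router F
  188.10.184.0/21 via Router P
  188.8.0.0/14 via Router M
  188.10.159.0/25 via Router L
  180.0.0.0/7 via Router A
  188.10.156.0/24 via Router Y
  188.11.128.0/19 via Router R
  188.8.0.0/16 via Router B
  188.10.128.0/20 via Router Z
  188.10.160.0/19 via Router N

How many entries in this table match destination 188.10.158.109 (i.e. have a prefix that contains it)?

6

Prefixes containing 188.10.158.109:
  0.0.0.0/0 (default, matches everything)
  188.0.0.0/9 (188.0.0.0 - 188.127.255.255)
  188.0.0.0/10 (188.0.0.0 - 188.63.255.255)
  188.0.0.0/11 (188.0.0.0 - 188.31.255.255)
  188.8.0.0/14 (188.8.0.0 - 188.11.255.255)
  188.10.0.0/15 (188.10.0.0 - 188.11.255.255)
Total matching entries: 6.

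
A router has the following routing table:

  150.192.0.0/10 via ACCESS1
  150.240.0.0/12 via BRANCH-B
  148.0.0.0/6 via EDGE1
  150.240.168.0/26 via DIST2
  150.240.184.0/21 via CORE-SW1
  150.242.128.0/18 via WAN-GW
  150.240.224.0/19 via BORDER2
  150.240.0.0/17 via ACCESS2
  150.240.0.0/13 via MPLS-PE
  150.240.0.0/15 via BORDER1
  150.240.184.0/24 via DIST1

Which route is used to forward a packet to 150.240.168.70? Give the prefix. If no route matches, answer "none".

Entries matching 150.240.168.70:
  148.0.0.0/6 (148.0.0.0 - 151.255.255.255)
  150.192.0.0/10 (150.192.0.0 - 150.255.255.255)
  150.240.0.0/12 (150.240.0.0 - 150.255.255.255)
  150.240.0.0/13 (150.240.0.0 - 150.247.255.255)
  150.240.0.0/15 (150.240.0.0 - 150.241.255.255)
Most specific is 150.240.0.0/15.

150.240.0.0/15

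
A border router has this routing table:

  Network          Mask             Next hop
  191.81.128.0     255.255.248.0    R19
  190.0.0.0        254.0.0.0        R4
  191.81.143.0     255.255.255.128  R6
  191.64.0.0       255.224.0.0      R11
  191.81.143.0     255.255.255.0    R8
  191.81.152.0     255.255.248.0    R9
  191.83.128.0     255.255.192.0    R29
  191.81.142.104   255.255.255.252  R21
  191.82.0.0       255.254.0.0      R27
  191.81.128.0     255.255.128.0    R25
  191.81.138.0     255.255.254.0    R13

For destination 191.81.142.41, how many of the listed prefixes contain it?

Prefixes containing 191.81.142.41:
  190.0.0.0/7 (190.0.0.0 - 191.255.255.255)
  191.64.0.0/11 (191.64.0.0 - 191.95.255.255)
  191.81.128.0/17 (191.81.128.0 - 191.81.255.255)
Total matching entries: 3.

3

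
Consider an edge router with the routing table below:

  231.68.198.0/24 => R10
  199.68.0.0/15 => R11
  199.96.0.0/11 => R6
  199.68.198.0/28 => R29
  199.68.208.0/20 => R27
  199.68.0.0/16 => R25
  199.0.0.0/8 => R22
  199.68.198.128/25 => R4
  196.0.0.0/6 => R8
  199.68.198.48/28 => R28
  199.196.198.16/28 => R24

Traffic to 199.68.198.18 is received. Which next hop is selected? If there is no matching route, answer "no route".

R25

Routes whose prefix contains 199.68.198.18:
  196.0.0.0/6 (196.0.0.0 - 199.255.255.255) -> R8
  199.0.0.0/8 (199.0.0.0 - 199.255.255.255) -> R22
  199.68.0.0/15 (199.68.0.0 - 199.69.255.255) -> R11
  199.68.0.0/16 (199.68.0.0 - 199.68.255.255) -> R25
More-specific entries that do NOT match:
  199.68.198.0/28 (199.68.198.0 - 199.68.198.15) does not contain 199.68.198.18
  199.68.198.48/28 (199.68.198.48 - 199.68.198.63) does not contain 199.68.198.18
  199.196.198.16/28 (199.196.198.16 - 199.196.198.31) does not contain 199.68.198.18
  199.68.198.128/25 (199.68.198.128 - 199.68.198.255) does not contain 199.68.198.18
  231.68.198.0/24 (231.68.198.0 - 231.68.198.255) does not contain 199.68.198.18
  199.68.208.0/20 (199.68.208.0 - 199.68.223.255) does not contain 199.68.198.18
Longest matching prefix is /16 -> next hop R25.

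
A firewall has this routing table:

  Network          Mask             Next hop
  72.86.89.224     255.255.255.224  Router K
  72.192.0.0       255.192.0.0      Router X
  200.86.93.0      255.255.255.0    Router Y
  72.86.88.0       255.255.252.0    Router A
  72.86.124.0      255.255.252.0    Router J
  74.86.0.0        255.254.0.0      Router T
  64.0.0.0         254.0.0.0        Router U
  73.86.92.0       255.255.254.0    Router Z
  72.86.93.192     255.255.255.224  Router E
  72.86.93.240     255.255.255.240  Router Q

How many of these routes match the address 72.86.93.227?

No listed prefix contains 72.86.93.227.
Total matching entries: 0.

0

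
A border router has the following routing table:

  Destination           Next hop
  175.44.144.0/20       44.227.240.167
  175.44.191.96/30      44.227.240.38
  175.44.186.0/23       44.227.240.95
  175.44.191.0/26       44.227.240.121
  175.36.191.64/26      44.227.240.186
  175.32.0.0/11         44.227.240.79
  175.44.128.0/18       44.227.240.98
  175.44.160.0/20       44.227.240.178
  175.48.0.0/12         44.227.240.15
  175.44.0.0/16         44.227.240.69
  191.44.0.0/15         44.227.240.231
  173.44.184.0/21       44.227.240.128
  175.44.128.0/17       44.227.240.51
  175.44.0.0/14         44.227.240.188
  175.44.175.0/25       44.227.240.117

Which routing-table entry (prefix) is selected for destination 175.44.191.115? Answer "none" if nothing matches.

Entries matching 175.44.191.115:
  175.32.0.0/11 (175.32.0.0 - 175.63.255.255)
  175.44.0.0/14 (175.44.0.0 - 175.47.255.255)
  175.44.0.0/16 (175.44.0.0 - 175.44.255.255)
  175.44.128.0/17 (175.44.128.0 - 175.44.255.255)
  175.44.128.0/18 (175.44.128.0 - 175.44.191.255)
Most specific is 175.44.128.0/18.

175.44.128.0/18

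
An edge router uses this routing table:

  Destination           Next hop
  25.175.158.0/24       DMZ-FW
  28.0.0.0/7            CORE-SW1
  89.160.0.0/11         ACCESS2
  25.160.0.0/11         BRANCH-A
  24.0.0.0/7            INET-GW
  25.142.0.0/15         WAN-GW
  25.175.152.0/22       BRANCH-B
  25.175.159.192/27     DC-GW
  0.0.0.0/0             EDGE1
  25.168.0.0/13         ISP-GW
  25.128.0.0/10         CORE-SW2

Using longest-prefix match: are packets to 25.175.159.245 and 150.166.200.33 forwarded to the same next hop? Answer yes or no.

25.175.159.245: longest match 25.168.0.0/13 -> ISP-GW
150.166.200.33: longest match 0.0.0.0/0 -> EDGE1

no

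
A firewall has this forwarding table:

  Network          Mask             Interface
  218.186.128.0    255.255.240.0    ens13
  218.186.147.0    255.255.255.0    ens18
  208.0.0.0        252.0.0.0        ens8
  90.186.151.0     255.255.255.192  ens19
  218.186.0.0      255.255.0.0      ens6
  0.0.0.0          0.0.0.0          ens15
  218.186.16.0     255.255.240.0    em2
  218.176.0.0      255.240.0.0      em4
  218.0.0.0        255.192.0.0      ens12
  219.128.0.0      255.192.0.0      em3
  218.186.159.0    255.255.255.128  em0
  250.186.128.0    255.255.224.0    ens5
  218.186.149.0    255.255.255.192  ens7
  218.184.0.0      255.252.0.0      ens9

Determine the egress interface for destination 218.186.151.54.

Routes whose prefix contains 218.186.151.54:
  0.0.0.0/0 (default, matches everything) -> ens15
  218.176.0.0/12 (218.176.0.0 - 218.191.255.255) -> em4
  218.184.0.0/14 (218.184.0.0 - 218.187.255.255) -> ens9
  218.186.0.0/16 (218.186.0.0 - 218.186.255.255) -> ens6
More-specific entries that do NOT match:
  90.186.151.0/26 (90.186.151.0 - 90.186.151.63) does not contain 218.186.151.54
  218.186.149.0/26 (218.186.149.0 - 218.186.149.63) does not contain 218.186.151.54
  218.186.159.0/25 (218.186.159.0 - 218.186.159.127) does not contain 218.186.151.54
  218.186.147.0/24 (218.186.147.0 - 218.186.147.255) does not contain 218.186.151.54
  218.186.128.0/20 (218.186.128.0 - 218.186.143.255) does not contain 218.186.151.54
  218.186.16.0/20 (218.186.16.0 - 218.186.31.255) does not contain 218.186.151.54
  250.186.128.0/19 (250.186.128.0 - 250.186.159.255) does not contain 218.186.151.54
Longest matching prefix is /16 -> interface ens6.

ens6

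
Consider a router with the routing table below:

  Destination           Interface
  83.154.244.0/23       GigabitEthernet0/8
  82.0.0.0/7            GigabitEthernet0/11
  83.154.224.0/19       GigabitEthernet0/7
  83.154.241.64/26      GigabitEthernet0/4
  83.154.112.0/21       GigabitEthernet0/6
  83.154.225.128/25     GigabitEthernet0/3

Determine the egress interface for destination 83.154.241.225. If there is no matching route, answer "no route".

Routes whose prefix contains 83.154.241.225:
  82.0.0.0/7 (82.0.0.0 - 83.255.255.255) -> GigabitEthernet0/11
  83.154.224.0/19 (83.154.224.0 - 83.154.255.255) -> GigabitEthernet0/7
More-specific entries that do NOT match:
  83.154.241.64/26 (83.154.241.64 - 83.154.241.127) does not contain 83.154.241.225
  83.154.225.128/25 (83.154.225.128 - 83.154.225.255) does not contain 83.154.241.225
  83.154.244.0/23 (83.154.244.0 - 83.154.245.255) does not contain 83.154.241.225
  83.154.112.0/21 (83.154.112.0 - 83.154.119.255) does not contain 83.154.241.225
Longest matching prefix is /19 -> interface GigabitEthernet0/7.

GigabitEthernet0/7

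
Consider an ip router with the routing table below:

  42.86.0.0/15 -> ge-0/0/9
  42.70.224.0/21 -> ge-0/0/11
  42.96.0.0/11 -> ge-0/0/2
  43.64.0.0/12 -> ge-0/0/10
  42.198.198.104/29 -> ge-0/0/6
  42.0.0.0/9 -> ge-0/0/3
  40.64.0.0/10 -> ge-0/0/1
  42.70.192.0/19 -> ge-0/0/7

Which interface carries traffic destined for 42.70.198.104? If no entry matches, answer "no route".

ge-0/0/7

Routes whose prefix contains 42.70.198.104:
  42.0.0.0/9 (42.0.0.0 - 42.127.255.255) -> ge-0/0/3
  42.70.192.0/19 (42.70.192.0 - 42.70.223.255) -> ge-0/0/7
More-specific entries that do NOT match:
  42.198.198.104/29 (42.198.198.104 - 42.198.198.111) does not contain 42.70.198.104
  42.70.224.0/21 (42.70.224.0 - 42.70.231.255) does not contain 42.70.198.104
Longest matching prefix is /19 -> interface ge-0/0/7.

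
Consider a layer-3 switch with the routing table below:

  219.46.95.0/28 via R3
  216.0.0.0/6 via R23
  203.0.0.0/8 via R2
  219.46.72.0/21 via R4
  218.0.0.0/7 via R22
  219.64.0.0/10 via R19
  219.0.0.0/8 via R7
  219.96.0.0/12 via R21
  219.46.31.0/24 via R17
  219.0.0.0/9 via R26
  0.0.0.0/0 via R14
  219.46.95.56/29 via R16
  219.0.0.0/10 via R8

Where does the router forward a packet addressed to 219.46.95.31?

Routes whose prefix contains 219.46.95.31:
  0.0.0.0/0 (default, matches everything) -> R14
  216.0.0.0/6 (216.0.0.0 - 219.255.255.255) -> R23
  218.0.0.0/7 (218.0.0.0 - 219.255.255.255) -> R22
  219.0.0.0/8 (219.0.0.0 - 219.255.255.255) -> R7
  219.0.0.0/9 (219.0.0.0 - 219.127.255.255) -> R26
  219.0.0.0/10 (219.0.0.0 - 219.63.255.255) -> R8
More-specific entries that do NOT match:
  219.46.95.56/29 (219.46.95.56 - 219.46.95.63) does not contain 219.46.95.31
  219.46.95.0/28 (219.46.95.0 - 219.46.95.15) does not contain 219.46.95.31
  219.46.31.0/24 (219.46.31.0 - 219.46.31.255) does not contain 219.46.95.31
  219.46.72.0/21 (219.46.72.0 - 219.46.79.255) does not contain 219.46.95.31
  219.96.0.0/12 (219.96.0.0 - 219.111.255.255) does not contain 219.46.95.31
Longest matching prefix is /10 -> next hop R8.

R8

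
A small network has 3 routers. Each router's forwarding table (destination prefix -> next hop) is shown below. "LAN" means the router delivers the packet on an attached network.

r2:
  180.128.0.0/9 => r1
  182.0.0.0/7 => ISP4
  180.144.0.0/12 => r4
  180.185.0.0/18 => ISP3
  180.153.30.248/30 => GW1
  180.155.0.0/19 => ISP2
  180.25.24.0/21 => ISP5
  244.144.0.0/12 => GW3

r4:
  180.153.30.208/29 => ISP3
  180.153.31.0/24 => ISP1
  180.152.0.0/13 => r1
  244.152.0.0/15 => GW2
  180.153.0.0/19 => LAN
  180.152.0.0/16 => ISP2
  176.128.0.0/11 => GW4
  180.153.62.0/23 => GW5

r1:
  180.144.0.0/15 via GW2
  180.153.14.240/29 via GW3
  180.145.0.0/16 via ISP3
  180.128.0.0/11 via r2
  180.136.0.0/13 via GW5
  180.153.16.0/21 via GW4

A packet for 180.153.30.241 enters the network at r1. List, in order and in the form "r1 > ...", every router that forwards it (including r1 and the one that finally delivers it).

At r1: longest match for 180.153.30.241 is 180.128.0.0/11 -> r2
At r2: longest match for 180.153.30.241 is 180.144.0.0/12 -> r4
At r4: longest match for 180.153.30.241 is 180.153.0.0/19 -> LAN

r1 > r2 > r4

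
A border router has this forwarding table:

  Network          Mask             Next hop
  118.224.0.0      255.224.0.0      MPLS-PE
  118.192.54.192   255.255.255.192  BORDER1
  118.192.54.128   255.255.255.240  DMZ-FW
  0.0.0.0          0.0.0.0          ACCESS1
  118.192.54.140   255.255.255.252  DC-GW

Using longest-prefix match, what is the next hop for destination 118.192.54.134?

DMZ-FW

Routes whose prefix contains 118.192.54.134:
  0.0.0.0/0 (default, matches everything) -> ACCESS1
  118.192.54.128/28 (118.192.54.128 - 118.192.54.143) -> DMZ-FW
More-specific entries that do NOT match:
  118.192.54.140/30 (118.192.54.140 - 118.192.54.143) does not contain 118.192.54.134
Longest matching prefix is /28 -> next hop DMZ-FW.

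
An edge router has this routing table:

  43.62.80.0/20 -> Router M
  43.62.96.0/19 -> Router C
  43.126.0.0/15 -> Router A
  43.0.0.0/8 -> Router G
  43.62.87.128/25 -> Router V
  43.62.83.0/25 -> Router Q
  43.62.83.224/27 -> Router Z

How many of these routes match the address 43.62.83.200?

2

Prefixes containing 43.62.83.200:
  43.0.0.0/8 (43.0.0.0 - 43.255.255.255)
  43.62.80.0/20 (43.62.80.0 - 43.62.95.255)
Total matching entries: 2.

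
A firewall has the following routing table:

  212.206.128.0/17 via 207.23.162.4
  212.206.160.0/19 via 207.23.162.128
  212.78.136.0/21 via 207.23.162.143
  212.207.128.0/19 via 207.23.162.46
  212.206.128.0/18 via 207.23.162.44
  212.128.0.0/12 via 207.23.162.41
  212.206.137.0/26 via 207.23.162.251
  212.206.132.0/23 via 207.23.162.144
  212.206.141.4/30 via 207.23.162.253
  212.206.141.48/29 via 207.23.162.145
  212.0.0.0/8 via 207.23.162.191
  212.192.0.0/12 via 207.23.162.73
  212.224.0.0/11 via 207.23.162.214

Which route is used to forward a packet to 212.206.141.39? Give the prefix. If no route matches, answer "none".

Entries matching 212.206.141.39:
  212.0.0.0/8 (212.0.0.0 - 212.255.255.255)
  212.192.0.0/12 (212.192.0.0 - 212.207.255.255)
  212.206.128.0/17 (212.206.128.0 - 212.206.255.255)
  212.206.128.0/18 (212.206.128.0 - 212.206.191.255)
Most specific is 212.206.128.0/18.

212.206.128.0/18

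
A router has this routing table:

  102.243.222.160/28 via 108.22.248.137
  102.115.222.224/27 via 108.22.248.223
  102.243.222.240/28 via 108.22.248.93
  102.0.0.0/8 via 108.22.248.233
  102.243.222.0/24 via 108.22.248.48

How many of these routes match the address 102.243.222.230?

2

Prefixes containing 102.243.222.230:
  102.0.0.0/8 (102.0.0.0 - 102.255.255.255)
  102.243.222.0/24 (102.243.222.0 - 102.243.222.255)
Total matching entries: 2.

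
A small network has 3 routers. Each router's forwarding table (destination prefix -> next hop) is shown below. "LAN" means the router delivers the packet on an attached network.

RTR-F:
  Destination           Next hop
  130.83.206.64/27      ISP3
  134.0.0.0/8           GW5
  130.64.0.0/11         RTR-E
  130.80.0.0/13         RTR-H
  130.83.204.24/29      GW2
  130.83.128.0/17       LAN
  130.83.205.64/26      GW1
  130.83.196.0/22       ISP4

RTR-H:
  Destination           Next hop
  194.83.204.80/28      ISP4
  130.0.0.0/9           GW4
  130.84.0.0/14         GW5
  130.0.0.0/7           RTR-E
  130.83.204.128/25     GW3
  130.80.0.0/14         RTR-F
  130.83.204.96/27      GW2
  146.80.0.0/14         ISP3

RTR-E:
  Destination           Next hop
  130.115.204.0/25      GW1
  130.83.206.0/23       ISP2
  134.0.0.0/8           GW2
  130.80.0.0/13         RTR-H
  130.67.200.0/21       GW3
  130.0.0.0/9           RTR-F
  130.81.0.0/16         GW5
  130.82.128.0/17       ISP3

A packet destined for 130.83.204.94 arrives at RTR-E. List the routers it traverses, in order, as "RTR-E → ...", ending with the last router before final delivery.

RTR-E → RTR-H → RTR-F

At RTR-E: longest match for 130.83.204.94 is 130.80.0.0/13 -> RTR-H
At RTR-H: longest match for 130.83.204.94 is 130.80.0.0/14 -> RTR-F
At RTR-F: longest match for 130.83.204.94 is 130.83.128.0/17 -> LAN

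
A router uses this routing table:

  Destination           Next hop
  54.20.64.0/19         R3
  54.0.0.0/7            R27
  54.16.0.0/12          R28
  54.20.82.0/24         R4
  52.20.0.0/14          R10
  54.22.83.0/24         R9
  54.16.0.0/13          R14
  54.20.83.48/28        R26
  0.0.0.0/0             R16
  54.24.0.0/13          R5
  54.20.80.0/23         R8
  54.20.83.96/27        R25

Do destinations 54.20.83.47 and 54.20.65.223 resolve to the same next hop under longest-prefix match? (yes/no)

54.20.83.47: longest match 54.20.64.0/19 -> R3
54.20.65.223: longest match 54.20.64.0/19 -> R3

yes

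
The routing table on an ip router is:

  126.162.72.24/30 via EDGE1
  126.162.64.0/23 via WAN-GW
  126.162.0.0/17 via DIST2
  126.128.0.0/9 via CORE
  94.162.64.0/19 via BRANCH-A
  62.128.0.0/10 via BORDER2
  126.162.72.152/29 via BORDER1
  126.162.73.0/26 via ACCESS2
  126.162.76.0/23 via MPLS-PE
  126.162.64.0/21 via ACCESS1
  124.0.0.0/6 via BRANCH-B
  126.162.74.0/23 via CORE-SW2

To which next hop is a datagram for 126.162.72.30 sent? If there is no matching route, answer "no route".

Routes whose prefix contains 126.162.72.30:
  124.0.0.0/6 (124.0.0.0 - 127.255.255.255) -> BRANCH-B
  126.128.0.0/9 (126.128.0.0 - 126.255.255.255) -> CORE
  126.162.0.0/17 (126.162.0.0 - 126.162.127.255) -> DIST2
More-specific entries that do NOT match:
  126.162.72.24/30 (126.162.72.24 - 126.162.72.27) does not contain 126.162.72.30
  126.162.72.152/29 (126.162.72.152 - 126.162.72.159) does not contain 126.162.72.30
  126.162.73.0/26 (126.162.73.0 - 126.162.73.63) does not contain 126.162.72.30
  126.162.64.0/23 (126.162.64.0 - 126.162.65.255) does not contain 126.162.72.30
  126.162.76.0/23 (126.162.76.0 - 126.162.77.255) does not contain 126.162.72.30
  126.162.74.0/23 (126.162.74.0 - 126.162.75.255) does not contain 126.162.72.30
  126.162.64.0/21 (126.162.64.0 - 126.162.71.255) does not contain 126.162.72.30
  94.162.64.0/19 (94.162.64.0 - 94.162.95.255) does not contain 126.162.72.30
Longest matching prefix is /17 -> next hop DIST2.

DIST2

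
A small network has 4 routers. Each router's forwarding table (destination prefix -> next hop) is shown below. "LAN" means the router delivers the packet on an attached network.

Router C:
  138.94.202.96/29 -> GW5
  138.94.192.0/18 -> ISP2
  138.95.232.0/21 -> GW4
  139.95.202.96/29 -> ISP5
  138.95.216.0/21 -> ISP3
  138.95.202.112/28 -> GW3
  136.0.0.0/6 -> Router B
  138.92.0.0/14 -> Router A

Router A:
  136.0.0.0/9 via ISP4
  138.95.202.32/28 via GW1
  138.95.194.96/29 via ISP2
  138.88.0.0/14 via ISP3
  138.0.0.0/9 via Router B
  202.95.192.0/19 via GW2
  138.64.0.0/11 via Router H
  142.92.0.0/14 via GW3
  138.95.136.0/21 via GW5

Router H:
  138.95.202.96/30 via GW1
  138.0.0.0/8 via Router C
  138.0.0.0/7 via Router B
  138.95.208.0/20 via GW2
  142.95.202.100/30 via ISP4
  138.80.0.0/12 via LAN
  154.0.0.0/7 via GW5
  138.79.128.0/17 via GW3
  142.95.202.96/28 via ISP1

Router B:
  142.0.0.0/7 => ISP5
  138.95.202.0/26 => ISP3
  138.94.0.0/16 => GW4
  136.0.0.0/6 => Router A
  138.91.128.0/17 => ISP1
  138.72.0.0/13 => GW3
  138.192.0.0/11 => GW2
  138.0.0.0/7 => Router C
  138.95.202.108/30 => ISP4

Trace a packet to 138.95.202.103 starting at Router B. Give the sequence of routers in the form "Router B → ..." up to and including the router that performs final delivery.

Router B → Router C → Router A → Router H

At Router B: longest match for 138.95.202.103 is 138.0.0.0/7 -> Router C
At Router C: longest match for 138.95.202.103 is 138.92.0.0/14 -> Router A
At Router A: longest match for 138.95.202.103 is 138.64.0.0/11 -> Router H
At Router H: longest match for 138.95.202.103 is 138.80.0.0/12 -> LAN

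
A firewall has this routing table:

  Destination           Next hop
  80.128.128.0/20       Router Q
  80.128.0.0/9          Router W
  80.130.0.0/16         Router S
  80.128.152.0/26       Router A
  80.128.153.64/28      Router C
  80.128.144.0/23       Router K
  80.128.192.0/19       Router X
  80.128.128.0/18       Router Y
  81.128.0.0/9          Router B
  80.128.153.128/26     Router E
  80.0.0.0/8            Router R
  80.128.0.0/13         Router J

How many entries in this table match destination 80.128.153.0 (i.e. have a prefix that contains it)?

Prefixes containing 80.128.153.0:
  80.0.0.0/8 (80.0.0.0 - 80.255.255.255)
  80.128.0.0/9 (80.128.0.0 - 80.255.255.255)
  80.128.0.0/13 (80.128.0.0 - 80.135.255.255)
  80.128.128.0/18 (80.128.128.0 - 80.128.191.255)
Total matching entries: 4.

4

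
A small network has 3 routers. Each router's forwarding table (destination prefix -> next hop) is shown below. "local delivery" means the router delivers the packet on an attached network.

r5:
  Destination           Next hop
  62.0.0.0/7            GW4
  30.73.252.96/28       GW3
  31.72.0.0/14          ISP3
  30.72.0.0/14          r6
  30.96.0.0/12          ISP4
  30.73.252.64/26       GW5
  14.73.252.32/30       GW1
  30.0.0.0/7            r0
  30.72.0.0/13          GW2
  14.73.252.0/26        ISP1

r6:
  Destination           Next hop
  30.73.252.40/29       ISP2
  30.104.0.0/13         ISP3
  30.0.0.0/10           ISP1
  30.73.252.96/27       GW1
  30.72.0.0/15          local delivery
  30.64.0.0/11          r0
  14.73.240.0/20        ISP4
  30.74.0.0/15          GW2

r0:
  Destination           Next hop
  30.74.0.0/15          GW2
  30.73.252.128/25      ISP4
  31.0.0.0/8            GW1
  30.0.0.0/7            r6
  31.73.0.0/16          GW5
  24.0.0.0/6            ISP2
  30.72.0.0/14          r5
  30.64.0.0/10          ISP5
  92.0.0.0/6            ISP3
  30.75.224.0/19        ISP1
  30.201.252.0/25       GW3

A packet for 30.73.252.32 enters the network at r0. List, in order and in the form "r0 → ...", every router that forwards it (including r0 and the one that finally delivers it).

At r0: longest match for 30.73.252.32 is 30.72.0.0/14 -> r5
At r5: longest match for 30.73.252.32 is 30.72.0.0/14 -> r6
At r6: longest match for 30.73.252.32 is 30.72.0.0/15 -> local delivery

r0 → r5 → r6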